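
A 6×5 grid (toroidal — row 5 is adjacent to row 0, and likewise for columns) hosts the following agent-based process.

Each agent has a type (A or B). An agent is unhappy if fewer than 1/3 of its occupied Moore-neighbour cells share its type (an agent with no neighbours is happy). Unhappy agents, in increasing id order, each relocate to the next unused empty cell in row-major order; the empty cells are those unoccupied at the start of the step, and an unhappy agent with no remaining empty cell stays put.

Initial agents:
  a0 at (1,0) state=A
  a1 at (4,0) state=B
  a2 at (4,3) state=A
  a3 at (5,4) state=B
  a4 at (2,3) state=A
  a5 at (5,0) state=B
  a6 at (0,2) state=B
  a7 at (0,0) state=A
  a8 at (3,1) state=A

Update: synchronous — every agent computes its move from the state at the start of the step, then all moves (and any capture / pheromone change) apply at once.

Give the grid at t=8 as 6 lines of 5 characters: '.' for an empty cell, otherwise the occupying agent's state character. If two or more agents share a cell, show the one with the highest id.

AA..B
AA...
...A.
.....
B....
B...B

t=1: a0@(1,0):A a1@(4,0):B a2@(0,1):A a3@(5,4):B a4@(2,3):A a5@(5,0):B a6@(0,2):B a7@(0,0):A a8@(0,3):A
t=2: a0@(1,0):A a1@(4,0):B a2@(0,1):A a3@(5,4):B a4@(2,3):A a5@(5,0):B a6@(0,4):B a7@(0,0):A a8@(1,1):A
t=3: (unchanged — steady state)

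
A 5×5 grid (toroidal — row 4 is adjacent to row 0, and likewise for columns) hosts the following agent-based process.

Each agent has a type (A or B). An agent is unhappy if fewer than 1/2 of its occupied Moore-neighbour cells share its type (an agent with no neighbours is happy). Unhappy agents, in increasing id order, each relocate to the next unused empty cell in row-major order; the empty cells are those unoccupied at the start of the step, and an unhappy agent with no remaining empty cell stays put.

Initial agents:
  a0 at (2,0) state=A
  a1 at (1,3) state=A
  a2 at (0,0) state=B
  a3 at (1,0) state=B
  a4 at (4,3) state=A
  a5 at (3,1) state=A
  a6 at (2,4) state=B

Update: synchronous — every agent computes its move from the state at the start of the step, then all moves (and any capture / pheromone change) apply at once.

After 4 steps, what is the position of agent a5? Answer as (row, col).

(3, 1)

t=1: a0@(0,1):A a1@(0,2):A a2@(0,0):B a3@(1,0):B a4@(4,3):A a5@(3,1):A a6@(0,3):B
t=2: a0@(0,4):A a1@(0,2):A a2@(0,0):B a3@(1,0):B a4@(4,3):A a5@(3,1):A a6@(1,1):B
t=3: a0@(0,1):A a1@(0,2):A a2@(0,0):B a3@(1,0):B a4@(4,3):A a5@(3,1):A a6@(1,1):B
t=4: a0@(0,3):A a1@(0,2):A a2@(0,0):B a3@(1,0):B a4@(4,3):A a5@(3,1):A a6@(1,1):B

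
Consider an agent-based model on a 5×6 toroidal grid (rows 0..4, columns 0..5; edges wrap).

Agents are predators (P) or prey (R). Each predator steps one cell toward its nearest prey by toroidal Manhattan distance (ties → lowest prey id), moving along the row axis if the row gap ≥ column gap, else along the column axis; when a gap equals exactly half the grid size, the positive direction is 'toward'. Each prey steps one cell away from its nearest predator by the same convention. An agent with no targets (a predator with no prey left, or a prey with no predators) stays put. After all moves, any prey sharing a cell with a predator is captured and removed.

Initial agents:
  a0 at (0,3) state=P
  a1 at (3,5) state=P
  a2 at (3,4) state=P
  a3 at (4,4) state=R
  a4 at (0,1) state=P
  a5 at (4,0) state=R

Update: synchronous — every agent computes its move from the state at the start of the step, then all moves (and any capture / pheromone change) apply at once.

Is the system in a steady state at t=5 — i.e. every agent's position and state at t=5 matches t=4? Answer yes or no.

t=1: a0@(4,3):P a1@(4,5):P a2@(4,4):P a3@(0,4):R a4@(4,1):P a5@(0,0):R
t=2: a0@(0,3):P a1@(0,5):P a2@(0,4):P a3@(1,4):R a4@(0,1):P a5@(1,0):R
t=3: a0@(1,3):P a1@(1,5):P a2@(1,4):P a3@(2,4):R a4@(1,1):P a5@(2,0):R
t=4: a0@(2,3):P a1@(2,5):P a2@(2,4):P a3@(3,4):R a4@(2,1):P a5@(3,0):R
t=5: a0@(3,3):P a1@(3,5):P a2@(3,4):P a3@(4,4):R a4@(3,1):P a5@(4,0):R

no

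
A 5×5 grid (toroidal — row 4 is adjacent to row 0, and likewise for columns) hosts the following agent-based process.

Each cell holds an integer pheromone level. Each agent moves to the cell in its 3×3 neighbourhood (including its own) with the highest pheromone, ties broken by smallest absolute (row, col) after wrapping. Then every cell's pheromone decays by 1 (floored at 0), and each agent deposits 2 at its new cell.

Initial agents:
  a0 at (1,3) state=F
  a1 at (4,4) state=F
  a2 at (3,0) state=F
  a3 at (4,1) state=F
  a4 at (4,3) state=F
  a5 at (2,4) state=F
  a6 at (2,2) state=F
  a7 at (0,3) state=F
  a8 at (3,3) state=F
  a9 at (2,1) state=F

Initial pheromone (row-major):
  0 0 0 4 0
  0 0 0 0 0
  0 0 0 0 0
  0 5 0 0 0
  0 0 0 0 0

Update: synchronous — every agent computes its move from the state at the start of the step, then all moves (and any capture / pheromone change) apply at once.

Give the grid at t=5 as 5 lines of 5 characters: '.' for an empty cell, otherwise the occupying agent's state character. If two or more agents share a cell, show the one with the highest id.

t=1: a0@(0,3) a1@(0,3) a2@(3,1) a3@(3,1) a4@(0,3) a5@(1,0) a6@(3,1) a7@(0,3) a8@(2,2) a9@(3,1) | pheromone: 0 0 0 11 0 / 2 0 0 0 0 / 0 0 2 0 0 / 0 12 0 0 0 / 0 0 0 0 0
t=2: a0@(0,3) a1@(0,3) a2@(3,1) a3@(3,1) a4@(0,3) a5@(1,0) a6@(3,1) a7@(0,3) a8@(3,1) a9@(3,1) | pheromone: 0 0 0 18 0 / 3 0 0 0 0 / 0 0 1 0 0 / 0 21 0 0 0 / 0 0 0 0 0
t=3: a0@(0,3) a1@(0,3) a2@(3,1) a3@(3,1) a4@(0,3) a5@(1,0) a6@(3,1) a7@(0,3) a8@(3,1) a9@(3,1) | pheromone: 0 0 0 25 0 / 4 0 0 0 0 / 0 0 0 0 0 / 0 30 0 0 0 / 0 0 0 0 0
t=4: a0@(0,3) a1@(0,3) a2@(3,1) a3@(3,1) a4@(0,3) a5@(1,0) a6@(3,1) a7@(0,3) a8@(3,1) a9@(3,1) | pheromone: 0 0 0 32 0 / 5 0 0 0 0 / 0 0 0 0 0 / 0 39 0 0 0 / 0 0 0 0 0
t=5: a0@(0,3) a1@(0,3) a2@(3,1) a3@(3,1) a4@(0,3) a5@(1,0) a6@(3,1) a7@(0,3) a8@(3,1) a9@(3,1) | pheromone: 0 0 0 39 0 / 6 0 0 0 0 / 0 0 0 0 0 / 0 48 0 0 0 / 0 0 0 0 0

...F.
F....
.....
.F...
.....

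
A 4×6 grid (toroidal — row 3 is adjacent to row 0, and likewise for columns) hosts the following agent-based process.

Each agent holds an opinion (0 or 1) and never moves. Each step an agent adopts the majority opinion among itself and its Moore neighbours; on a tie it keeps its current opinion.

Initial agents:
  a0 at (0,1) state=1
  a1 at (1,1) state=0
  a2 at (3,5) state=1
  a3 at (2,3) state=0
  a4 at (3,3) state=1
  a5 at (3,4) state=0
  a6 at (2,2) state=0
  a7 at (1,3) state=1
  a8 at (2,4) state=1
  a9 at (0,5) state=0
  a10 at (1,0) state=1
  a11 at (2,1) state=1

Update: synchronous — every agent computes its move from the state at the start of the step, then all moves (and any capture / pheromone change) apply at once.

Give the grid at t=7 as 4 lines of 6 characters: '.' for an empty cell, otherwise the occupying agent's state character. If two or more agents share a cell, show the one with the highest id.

.1...0
11.1..
.1001.
...001

t=1: a0@(0,1):1 a1@(1,1):1 a2@(3,5):1 a3@(2,3):0 a4@(3,3):0 a5@(3,4):0 a6@(2,2):0 a7@(1,3):1 a8@(2,4):1 a9@(0,5):0 a10@(1,0):1 a11@(2,1):1
t=2: (unchanged — steady state)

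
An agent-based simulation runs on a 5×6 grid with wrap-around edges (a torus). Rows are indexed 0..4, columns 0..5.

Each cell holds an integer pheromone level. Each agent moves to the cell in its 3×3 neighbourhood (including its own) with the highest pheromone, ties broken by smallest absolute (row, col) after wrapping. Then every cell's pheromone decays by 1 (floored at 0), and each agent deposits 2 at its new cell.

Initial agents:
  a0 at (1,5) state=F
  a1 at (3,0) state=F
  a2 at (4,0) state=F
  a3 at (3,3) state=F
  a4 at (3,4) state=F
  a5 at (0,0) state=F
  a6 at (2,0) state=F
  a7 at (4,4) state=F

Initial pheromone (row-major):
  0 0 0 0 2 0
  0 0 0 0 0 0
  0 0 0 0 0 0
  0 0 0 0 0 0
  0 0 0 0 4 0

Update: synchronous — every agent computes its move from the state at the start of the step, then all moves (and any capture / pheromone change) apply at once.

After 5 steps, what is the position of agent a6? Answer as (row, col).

t=1: a0@(0,4) a1@(2,0) a2@(0,0) a3@(4,4) a4@(4,4) a5@(0,0) a6@(1,0) a7@(4,4) | pheromone: 4 0 0 0 3 0 / 2 0 0 0 0 0 / 2 0 0 0 0 0 / 0 0 0 0 0 0 / 0 0 0 0 9 0
t=2: a0@(4,4) a1@(1,0) a2@(0,0) a3@(4,4) a4@(4,4) a5@(0,0) a6@(0,0) a7@(4,4) | pheromone: 9 0 0 0 2 0 / 3 0 0 0 0 0 / 1 0 0 0 0 0 / 0 0 0 0 0 0 / 0 0 0 0 16 0
t=3: a0@(4,4) a1@(0,0) a2@(0,0) a3@(4,4) a4@(4,4) a5@(0,0) a6@(0,0) a7@(4,4) | pheromone: 16 0 0 0 1 0 / 2 0 0 0 0 0 / 0 0 0 0 0 0 / 0 0 0 0 0 0 / 0 0 0 0 23 0
t=4: a0@(4,4) a1@(0,0) a2@(0,0) a3@(4,4) a4@(4,4) a5@(0,0) a6@(0,0) a7@(4,4) | pheromone: 23 0 0 0 0 0 / 1 0 0 0 0 0 / 0 0 0 0 0 0 / 0 0 0 0 0 0 / 0 0 0 0 30 0
t=5: a0@(4,4) a1@(0,0) a2@(0,0) a3@(4,4) a4@(4,4) a5@(0,0) a6@(0,0) a7@(4,4) | pheromone: 30 0 0 0 0 0 / 0 0 0 0 0 0 / 0 0 0 0 0 0 / 0 0 0 0 0 0 / 0 0 0 0 37 0

(0, 0)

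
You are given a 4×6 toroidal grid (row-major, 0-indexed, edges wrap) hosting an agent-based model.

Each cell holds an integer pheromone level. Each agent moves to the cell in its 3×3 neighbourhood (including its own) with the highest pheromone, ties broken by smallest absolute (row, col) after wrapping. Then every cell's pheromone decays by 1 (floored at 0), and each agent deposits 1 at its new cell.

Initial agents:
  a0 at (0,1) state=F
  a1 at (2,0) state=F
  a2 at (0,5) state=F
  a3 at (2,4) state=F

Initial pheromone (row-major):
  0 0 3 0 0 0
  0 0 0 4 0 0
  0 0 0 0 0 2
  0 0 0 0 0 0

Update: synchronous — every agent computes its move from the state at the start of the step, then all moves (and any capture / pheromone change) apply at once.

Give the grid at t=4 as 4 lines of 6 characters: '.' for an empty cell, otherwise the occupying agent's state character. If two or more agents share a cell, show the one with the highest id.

t=1: a0@(0,2) a1@(2,5) a2@(0,0) a3@(1,3) | pheromone: 1 0 3 0 0 0 / 0 0 0 4 0 0 / 0 0 0 0 0 2 / 0 0 0 0 0 0
t=2: a0@(1,3) a1@(2,5) a2@(0,0) a3@(1,3) | pheromone: 1 0 2 0 0 0 / 0 0 0 5 0 0 / 0 0 0 0 0 2 / 0 0 0 0 0 0
t=3: a0@(1,3) a1@(2,5) a2@(0,0) a3@(1,3) | pheromone: 1 0 1 0 0 0 / 0 0 0 6 0 0 / 0 0 0 0 0 2 / 0 0 0 0 0 0
t=4: a0@(1,3) a1@(2,5) a2@(0,0) a3@(1,3) | pheromone: 1 0 0 0 0 0 / 0 0 0 7 0 0 / 0 0 0 0 0 2 / 0 0 0 0 0 0

F.....
...F..
.....F
......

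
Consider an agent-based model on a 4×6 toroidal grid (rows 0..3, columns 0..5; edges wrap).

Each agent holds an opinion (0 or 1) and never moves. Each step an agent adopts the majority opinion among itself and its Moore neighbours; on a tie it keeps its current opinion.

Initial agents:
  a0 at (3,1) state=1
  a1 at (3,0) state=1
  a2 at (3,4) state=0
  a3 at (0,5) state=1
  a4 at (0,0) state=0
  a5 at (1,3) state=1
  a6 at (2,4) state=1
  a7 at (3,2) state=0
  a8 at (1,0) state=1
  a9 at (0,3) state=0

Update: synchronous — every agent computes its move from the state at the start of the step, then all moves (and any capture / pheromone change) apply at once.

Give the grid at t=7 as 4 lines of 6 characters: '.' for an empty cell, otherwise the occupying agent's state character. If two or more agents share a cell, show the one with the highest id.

1..0.1
1..1..
....1.
110.0.

t=1: a0@(3,1):1 a1@(3,0):1 a2@(3,4):0 a3@(0,5):1 a4@(0,0):1 a5@(1,3):1 a6@(2,4):1 a7@(3,2):0 a8@(1,0):1 a9@(0,3):0
t=2: (unchanged — steady state)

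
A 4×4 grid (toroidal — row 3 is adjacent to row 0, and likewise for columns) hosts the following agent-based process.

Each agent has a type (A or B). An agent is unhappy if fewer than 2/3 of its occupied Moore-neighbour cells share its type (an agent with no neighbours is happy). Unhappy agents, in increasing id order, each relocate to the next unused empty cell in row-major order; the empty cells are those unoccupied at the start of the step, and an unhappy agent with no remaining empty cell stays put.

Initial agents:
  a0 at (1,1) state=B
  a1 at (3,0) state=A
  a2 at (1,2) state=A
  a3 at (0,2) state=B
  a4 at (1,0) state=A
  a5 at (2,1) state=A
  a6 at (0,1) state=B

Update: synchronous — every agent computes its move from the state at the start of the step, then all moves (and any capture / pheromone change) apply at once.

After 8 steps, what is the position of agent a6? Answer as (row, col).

(3, 1)

t=1: a0@(0,0):B a1@(0,3):A a2@(1,3):A a3@(0,2):B a4@(2,0):A a5@(2,1):A a6@(2,2):B
t=2: a0@(0,1):B a1@(1,0):A a2@(1,1):A a3@(1,2):B a4@(2,0):A a5@(2,3):A a6@(3,0):B
t=3: a0@(0,0):B a1@(1,0):A a2@(0,2):A a3@(0,3):B a4@(2,0):A a5@(1,3):A a6@(2,1):B
t=4: a0@(0,1):B a1@(1,1):A a2@(1,2):A a3@(2,2):B a4@(2,0):A a5@(2,3):A a6@(3,0):B
t=5: a0@(0,0):B a1@(0,2):A a2@(0,3):A a3@(1,0):B a4@(2,0):A a5@(1,3):A a6@(2,1):B
t=6: a0@(0,1):B a1@(0,2):A a2@(1,1):A a3@(1,2):B a4@(2,2):A a5@(2,3):A a6@(3,0):B
t=7: a0@(0,0):B a1@(0,3):A a2@(1,0):A a3@(1,3):B a4@(2,2):A a5@(2,0):A a6@(2,1):B
t=8: a0@(0,1):B a1@(0,2):A a2@(1,1):A a3@(1,2):B a4@(2,3):A a5@(3,0):A a6@(3,1):B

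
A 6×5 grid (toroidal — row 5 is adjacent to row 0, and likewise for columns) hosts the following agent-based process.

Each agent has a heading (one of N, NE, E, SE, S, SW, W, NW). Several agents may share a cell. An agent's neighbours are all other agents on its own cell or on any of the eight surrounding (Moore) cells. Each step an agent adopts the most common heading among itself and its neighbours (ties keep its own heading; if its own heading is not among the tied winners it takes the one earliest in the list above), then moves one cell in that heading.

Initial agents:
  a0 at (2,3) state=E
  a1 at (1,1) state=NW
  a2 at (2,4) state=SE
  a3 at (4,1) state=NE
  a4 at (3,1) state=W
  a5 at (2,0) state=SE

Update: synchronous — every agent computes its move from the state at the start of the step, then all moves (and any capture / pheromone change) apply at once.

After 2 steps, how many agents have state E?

1

t=1: a0@(2,4):E a1@(0,0):NW a2@(3,0):SE a3@(3,2):NE a4@(3,0):W a5@(3,1):SE
t=2: a0@(2,0):E a1@(5,4):NW a2@(4,1):SE a3@(2,3):NE a4@(4,1):SE a5@(4,2):SE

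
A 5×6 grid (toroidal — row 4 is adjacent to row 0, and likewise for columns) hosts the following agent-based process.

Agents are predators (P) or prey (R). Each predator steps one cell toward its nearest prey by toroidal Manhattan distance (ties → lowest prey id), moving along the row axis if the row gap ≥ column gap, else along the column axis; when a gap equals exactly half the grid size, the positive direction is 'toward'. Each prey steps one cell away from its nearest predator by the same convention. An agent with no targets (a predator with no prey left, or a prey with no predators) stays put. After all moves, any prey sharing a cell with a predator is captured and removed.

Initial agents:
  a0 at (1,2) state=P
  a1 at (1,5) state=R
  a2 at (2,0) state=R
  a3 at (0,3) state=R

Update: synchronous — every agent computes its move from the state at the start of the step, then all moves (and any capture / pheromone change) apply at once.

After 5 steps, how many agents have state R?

3

t=1: a0@(0,2):P a1@(1,4):R a2@(2,5):R a3@(4,3):R
t=2: a0@(4,2):P a1@(1,5):R a2@(2,4):R a3@(3,3):R
t=3: a0@(3,2):P a1@(1,4):R a2@(1,4):R a3@(2,3):R
t=4: a0@(2,2):P a1@(0,4):R a2@(0,4):R a3@(1,3):R
t=5: a0@(1,2):P a1@(4,4):R a2@(4,4):R a3@(0,3):R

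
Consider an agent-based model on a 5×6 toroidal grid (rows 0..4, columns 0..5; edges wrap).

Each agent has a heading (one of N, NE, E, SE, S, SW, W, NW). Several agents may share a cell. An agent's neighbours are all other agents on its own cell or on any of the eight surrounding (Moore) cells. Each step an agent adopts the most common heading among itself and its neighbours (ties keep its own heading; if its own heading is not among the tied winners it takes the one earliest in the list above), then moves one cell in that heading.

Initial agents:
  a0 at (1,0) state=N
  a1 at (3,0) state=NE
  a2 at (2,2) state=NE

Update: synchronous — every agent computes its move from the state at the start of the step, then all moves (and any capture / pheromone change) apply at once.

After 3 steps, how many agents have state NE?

t=1: a0@(0,0):N a1@(2,1):NE a2@(1,3):NE
t=2: a0@(4,0):N a1@(1,2):NE a2@(0,4):NE
t=3: a0@(3,0):N a1@(0,3):NE a2@(4,5):NE

2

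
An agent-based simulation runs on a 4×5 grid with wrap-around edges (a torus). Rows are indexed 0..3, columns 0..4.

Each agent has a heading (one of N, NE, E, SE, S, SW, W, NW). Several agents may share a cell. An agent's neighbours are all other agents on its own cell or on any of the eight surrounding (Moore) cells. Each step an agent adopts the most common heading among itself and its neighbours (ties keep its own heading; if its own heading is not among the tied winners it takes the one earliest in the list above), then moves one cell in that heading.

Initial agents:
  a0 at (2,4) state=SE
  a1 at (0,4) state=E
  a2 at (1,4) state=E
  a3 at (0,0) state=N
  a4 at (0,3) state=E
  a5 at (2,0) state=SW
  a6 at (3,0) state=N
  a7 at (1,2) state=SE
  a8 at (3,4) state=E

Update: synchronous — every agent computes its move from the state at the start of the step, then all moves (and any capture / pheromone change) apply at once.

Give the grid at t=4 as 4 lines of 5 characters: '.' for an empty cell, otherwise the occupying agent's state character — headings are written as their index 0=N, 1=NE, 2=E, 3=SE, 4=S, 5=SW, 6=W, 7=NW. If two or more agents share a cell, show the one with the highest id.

t=1: a0@(2,0):E a1@(0,0):E a2@(1,0):E a3@(0,1):E a4@(0,4):E a5@(2,1):E a6@(2,0):N a7@(2,3):SE a8@(3,0):E
t=2: a0@(2,1):E a1@(0,1):E a2@(1,1):E a3@(0,2):E a4@(0,0):E a5@(2,2):E a6@(2,1):E a7@(3,4):SE a8@(3,1):E
t=3: a0@(2,2):E a1@(0,2):E a2@(1,2):E a3@(0,3):E a4@(0,1):E a5@(2,3):E a6@(2,2):E a7@(0,0):SE a8@(3,2):E
t=4: a0@(2,3):E a1@(0,3):E a2@(1,3):E a3@(0,4):E a4@(0,2):E a5@(2,4):E a6@(2,3):E a7@(1,1):SE a8@(3,3):E

..222
.3.2.
...22
...2.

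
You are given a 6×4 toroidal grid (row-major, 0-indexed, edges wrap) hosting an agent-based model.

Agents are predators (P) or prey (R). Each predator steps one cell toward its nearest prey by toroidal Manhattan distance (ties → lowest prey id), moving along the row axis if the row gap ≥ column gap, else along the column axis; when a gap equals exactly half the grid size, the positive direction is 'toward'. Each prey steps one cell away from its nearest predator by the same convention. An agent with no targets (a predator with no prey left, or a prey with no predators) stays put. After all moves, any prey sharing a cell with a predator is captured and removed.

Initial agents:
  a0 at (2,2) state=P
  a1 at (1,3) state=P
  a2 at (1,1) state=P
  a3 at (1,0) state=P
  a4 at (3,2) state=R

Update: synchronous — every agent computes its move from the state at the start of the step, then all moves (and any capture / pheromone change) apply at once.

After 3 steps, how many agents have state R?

t=1: a0@(3,2):P a1@(2,3):P a2@(2,1):P a3@(2,0):P a4@(4,2):R
t=2: a0@(4,2):P a1@(3,3):P a2@(3,1):P a3@(3,0):P a4@(5,2):R
t=3: a0@(5,2):P a1@(4,3):P a2@(4,1):P a3@(4,0):P a4@(0,2):R

1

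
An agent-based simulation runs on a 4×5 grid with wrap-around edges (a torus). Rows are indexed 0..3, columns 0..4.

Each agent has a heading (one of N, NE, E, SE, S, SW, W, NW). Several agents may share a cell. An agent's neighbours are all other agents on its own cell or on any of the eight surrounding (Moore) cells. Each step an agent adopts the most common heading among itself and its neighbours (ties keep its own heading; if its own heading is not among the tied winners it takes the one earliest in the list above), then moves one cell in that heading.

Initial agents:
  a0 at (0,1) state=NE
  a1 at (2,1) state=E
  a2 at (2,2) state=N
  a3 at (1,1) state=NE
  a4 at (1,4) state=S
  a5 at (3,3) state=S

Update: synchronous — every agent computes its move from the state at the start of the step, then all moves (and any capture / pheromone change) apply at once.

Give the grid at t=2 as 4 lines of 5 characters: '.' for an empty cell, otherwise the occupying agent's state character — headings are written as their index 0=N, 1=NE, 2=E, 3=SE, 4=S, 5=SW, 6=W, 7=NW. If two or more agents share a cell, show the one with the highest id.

t=1: a0@(3,2):NE a1@(2,2):E a2@(1,2):N a3@(0,2):NE a4@(2,4):S a5@(0,3):S
t=2: a0@(2,3):NE a1@(2,3):E a2@(0,2):N a3@(3,3):NE a4@(3,4):S a5@(3,4):NE

..0..
.....
...2.
...11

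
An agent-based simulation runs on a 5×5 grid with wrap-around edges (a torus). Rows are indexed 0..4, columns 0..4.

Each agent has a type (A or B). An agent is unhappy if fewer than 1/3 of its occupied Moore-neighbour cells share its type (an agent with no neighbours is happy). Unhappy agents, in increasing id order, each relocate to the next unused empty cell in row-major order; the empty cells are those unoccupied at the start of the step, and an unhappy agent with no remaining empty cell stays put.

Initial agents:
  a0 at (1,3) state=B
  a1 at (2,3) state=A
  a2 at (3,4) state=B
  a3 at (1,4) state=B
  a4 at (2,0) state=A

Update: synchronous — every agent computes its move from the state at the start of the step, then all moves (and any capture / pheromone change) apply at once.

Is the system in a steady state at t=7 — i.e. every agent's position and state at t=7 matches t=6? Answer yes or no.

yes

t=1: a0@(1,3):B a1@(0,0):A a2@(0,1):B a3@(1,4):B a4@(0,2):A
t=2: a0@(1,3):B a1@(0,3):A a2@(0,4):B a3@(1,4):B a4@(1,0):A
t=3: a0@(1,3):B a1@(0,0):A a2@(0,4):B a3@(1,4):B a4@(0,1):A
t=4: (unchanged — steady state)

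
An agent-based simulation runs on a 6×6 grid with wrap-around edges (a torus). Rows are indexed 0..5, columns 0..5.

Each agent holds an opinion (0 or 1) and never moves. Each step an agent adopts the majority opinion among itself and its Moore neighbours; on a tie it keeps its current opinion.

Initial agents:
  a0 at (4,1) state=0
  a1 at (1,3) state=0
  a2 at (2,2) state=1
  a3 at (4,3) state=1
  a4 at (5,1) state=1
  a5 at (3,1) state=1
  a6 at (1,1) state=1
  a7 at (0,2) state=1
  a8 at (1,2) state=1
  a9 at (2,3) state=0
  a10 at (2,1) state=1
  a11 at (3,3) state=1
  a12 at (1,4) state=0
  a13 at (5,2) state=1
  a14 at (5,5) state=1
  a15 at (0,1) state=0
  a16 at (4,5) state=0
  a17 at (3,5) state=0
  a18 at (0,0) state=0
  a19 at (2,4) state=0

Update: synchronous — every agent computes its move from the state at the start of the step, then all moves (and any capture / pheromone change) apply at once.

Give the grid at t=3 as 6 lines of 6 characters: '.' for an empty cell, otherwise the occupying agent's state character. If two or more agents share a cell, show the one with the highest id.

t=1: a0@(4,1):1 a1@(1,3):0 a2@(2,2):1 a3@(4,3):1 a4@(5,1):1 a5@(3,1):1 a6@(1,1):1 a7@(0,2):1 a8@(1,2):1 a9@(2,3):0 a10@(2,1):1 a11@(3,3):1 a12@(1,4):0 a13@(5,2):1 a14@(5,5):0 a15@(0,1):1 a16@(4,5):0 a17@(3,5):0 a18@(0,0):1 a19@(2,4):0
t=2: (unchanged — steady state)

111...
.1100.
.1100.
.1.1.0
.1.1.0
.11..0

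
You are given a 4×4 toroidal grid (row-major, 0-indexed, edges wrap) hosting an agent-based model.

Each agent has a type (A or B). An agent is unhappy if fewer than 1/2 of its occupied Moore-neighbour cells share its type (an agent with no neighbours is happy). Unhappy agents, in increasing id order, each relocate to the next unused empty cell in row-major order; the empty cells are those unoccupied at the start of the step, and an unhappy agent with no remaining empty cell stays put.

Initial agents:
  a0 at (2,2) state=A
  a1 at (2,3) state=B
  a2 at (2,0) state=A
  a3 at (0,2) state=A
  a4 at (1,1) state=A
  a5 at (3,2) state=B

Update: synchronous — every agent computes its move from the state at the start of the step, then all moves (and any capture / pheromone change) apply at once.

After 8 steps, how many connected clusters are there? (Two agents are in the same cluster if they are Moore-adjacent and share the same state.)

2

t=1: a0@(0,0):A a1@(0,1):B a2@(2,0):A a3@(0,2):A a4@(1,1):A a5@(0,3):B
t=2: a0@(1,0):A a1@(1,2):B a2@(2,0):A a3@(1,3):A a4@(1,1):A a5@(2,1):B
t=3: a0@(1,0):A a1@(0,0):B a2@(2,0):A a3@(1,3):A a4@(1,1):A a5@(0,1):B
t=4: a0@(1,0):A a1@(0,2):B a2@(2,0):A a3@(1,3):A a4@(1,1):A a5@(0,3):B
t=5: a0@(1,0):A a1@(0,0):B a2@(2,0):A a3@(1,3):A a4@(1,1):A a5@(0,1):B
t=6: a0@(1,0):A a1@(0,2):B a2@(2,0):A a3@(1,3):A a4@(1,1):A a5@(0,3):B
t=7: a0@(1,0):A a1@(0,0):B a2@(2,0):A a3@(1,3):A a4@(1,1):A a5@(0,1):B
t=8: a0@(1,0):A a1@(0,2):B a2@(2,0):A a3@(1,3):A a4@(1,1):A a5@(0,3):B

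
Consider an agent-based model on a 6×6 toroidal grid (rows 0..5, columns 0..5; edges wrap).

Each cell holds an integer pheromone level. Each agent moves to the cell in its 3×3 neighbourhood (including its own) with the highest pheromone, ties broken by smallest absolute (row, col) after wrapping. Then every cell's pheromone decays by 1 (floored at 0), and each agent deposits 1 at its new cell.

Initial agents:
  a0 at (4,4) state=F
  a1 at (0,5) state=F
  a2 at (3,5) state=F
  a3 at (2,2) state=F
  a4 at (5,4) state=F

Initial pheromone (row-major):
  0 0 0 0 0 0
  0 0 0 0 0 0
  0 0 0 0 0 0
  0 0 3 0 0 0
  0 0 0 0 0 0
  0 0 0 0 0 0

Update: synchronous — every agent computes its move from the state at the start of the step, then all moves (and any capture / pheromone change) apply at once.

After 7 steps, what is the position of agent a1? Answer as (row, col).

t=1: a0@(3,3) a1@(0,0) a2@(2,0) a3@(3,2) a4@(0,3) | pheromone: 1 0 0 1 0 0 / 0 0 0 0 0 0 / 1 0 0 0 0 0 / 0 0 3 1 0 0 / 0 0 0 0 0 0 / 0 0 0 0 0 0
t=2: a0@(3,2) a1@(0,0) a2@(2,0) a3@(3,2) a4@(0,3) | pheromone: 1 0 0 1 0 0 / 0 0 0 0 0 0 / 1 0 0 0 0 0 / 0 0 4 0 0 0 / 0 0 0 0 0 0 / 0 0 0 0 0 0
t=3: a0@(3,2) a1@(0,0) a2@(2,0) a3@(3,2) a4@(0,3) | pheromone: 1 0 0 1 0 0 / 0 0 0 0 0 0 / 1 0 0 0 0 0 / 0 0 5 0 0 0 / 0 0 0 0 0 0 / 0 0 0 0 0 0
t=4: a0@(3,2) a1@(0,0) a2@(2,0) a3@(3,2) a4@(0,3) | pheromone: 1 0 0 1 0 0 / 0 0 0 0 0 0 / 1 0 0 0 0 0 / 0 0 6 0 0 0 / 0 0 0 0 0 0 / 0 0 0 0 0 0
t=5: a0@(3,2) a1@(0,0) a2@(2,0) a3@(3,2) a4@(0,3) | pheromone: 1 0 0 1 0 0 / 0 0 0 0 0 0 / 1 0 0 0 0 0 / 0 0 7 0 0 0 / 0 0 0 0 0 0 / 0 0 0 0 0 0
t=6: a0@(3,2) a1@(0,0) a2@(2,0) a3@(3,2) a4@(0,3) | pheromone: 1 0 0 1 0 0 / 0 0 0 0 0 0 / 1 0 0 0 0 0 / 0 0 8 0 0 0 / 0 0 0 0 0 0 / 0 0 0 0 0 0
t=7: a0@(3,2) a1@(0,0) a2@(2,0) a3@(3,2) a4@(0,3) | pheromone: 1 0 0 1 0 0 / 0 0 0 0 0 0 / 1 0 0 0 0 0 / 0 0 9 0 0 0 / 0 0 0 0 0 0 / 0 0 0 0 0 0

(0, 0)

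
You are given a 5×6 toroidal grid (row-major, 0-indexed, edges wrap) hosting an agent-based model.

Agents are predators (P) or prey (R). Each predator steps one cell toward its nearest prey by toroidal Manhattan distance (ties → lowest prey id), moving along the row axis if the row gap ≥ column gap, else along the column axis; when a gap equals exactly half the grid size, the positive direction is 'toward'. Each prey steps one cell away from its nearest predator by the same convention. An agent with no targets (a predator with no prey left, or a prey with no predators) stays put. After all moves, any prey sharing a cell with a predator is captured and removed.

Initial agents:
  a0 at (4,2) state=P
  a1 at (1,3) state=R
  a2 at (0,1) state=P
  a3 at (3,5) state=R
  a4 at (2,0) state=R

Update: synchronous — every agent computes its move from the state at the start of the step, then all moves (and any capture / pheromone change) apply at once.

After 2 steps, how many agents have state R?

t=1: a0@(0,2):P a1@(2,3):R a2@(0,2):P a3@(3,4):R a4@(3,0):R
t=2: a0@(1,2):P a1@(3,3):R a2@(1,2):P a3@(2,4):R a4@(2,0):R

3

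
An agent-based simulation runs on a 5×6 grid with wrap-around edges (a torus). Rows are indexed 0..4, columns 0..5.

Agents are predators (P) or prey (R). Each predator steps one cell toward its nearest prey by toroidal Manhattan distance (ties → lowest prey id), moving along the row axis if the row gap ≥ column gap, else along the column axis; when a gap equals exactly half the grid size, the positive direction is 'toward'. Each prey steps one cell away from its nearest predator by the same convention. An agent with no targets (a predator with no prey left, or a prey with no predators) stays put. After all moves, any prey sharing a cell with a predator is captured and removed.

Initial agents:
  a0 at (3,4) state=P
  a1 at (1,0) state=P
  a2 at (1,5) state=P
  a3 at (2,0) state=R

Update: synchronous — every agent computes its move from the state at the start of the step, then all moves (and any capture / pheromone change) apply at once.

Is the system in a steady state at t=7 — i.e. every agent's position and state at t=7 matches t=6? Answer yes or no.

t=1: a0@(3,5):P a1@(2,0):P a2@(2,5):P a3@(3,0):R
t=2: a0@(3,0):P a1@(3,0):P a2@(3,5):P a3@(3,1):R
t=3: a0@(3,1):P a1@(3,1):P a2@(3,0):P a3@(3,2):R
t=4: a0@(3,2):P a1@(3,2):P a2@(3,1):P a3@(3,3):R
t=5: a0@(3,3):P a1@(3,3):P a2@(3,2):P a3@(3,4):R
t=6: a0@(3,4):P a1@(3,4):P a2@(3,3):P a3@(3,5):R
t=7: a0@(3,5):P a1@(3,5):P a2@(3,4):P a3@(3,0):R

no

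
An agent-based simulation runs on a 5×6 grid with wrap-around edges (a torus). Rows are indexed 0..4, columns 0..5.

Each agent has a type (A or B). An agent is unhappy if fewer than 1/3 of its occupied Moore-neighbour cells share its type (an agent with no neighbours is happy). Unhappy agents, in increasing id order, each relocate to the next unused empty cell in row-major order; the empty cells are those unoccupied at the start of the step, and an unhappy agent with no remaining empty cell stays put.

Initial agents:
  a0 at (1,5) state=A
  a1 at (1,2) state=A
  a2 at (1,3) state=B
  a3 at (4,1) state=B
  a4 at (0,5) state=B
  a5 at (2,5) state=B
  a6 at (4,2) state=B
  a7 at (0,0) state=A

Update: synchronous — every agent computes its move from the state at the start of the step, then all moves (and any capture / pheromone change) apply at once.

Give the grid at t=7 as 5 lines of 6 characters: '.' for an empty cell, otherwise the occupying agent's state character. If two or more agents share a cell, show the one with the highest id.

t=1: a0@(1,5):A a1@(0,1):A a2@(0,2):B a3@(4,1):B a4@(0,3):B a5@(0,4):B a6@(4,2):B a7@(0,0):A
t=2: a0@(1,5):A a1@(0,5):A a2@(0,2):B a3@(4,1):B a4@(0,3):B a5@(0,4):B a6@(4,2):B a7@(0,0):A
t=3: (unchanged — steady state)

A.BBBA
.....A
......
......
.BB...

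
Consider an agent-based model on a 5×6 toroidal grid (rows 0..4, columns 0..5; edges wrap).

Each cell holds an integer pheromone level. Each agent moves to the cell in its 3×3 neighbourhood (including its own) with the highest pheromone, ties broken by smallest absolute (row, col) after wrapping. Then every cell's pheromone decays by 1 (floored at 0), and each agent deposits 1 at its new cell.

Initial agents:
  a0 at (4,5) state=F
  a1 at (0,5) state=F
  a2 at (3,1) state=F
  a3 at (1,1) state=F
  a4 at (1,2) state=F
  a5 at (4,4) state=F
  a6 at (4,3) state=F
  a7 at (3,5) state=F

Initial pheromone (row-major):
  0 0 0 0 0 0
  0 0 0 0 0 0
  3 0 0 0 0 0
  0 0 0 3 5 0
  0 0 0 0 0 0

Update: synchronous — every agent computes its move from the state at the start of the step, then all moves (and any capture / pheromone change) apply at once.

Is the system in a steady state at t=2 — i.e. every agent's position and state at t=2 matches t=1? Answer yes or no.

no

t=1: a0@(3,4) a1@(0,0) a2@(2,0) a3@(2,0) a4@(0,1) a5@(3,4) a6@(3,4) a7@(3,4) | pheromone: 1 1 0 0 0 0 / 0 0 0 0 0 0 / 4 0 0 0 0 0 / 0 0 0 2 8 0 / 0 0 0 0 0 0
t=2: a0@(3,4) a1@(0,0) a2@(2,0) a3@(2,0) a4@(0,0) a5@(3,4) a6@(3,4) a7@(3,4) | pheromone: 2 0 0 0 0 0 / 0 0 0 0 0 0 / 5 0 0 0 0 0 / 0 0 0 1 11 0 / 0 0 0 0 0 0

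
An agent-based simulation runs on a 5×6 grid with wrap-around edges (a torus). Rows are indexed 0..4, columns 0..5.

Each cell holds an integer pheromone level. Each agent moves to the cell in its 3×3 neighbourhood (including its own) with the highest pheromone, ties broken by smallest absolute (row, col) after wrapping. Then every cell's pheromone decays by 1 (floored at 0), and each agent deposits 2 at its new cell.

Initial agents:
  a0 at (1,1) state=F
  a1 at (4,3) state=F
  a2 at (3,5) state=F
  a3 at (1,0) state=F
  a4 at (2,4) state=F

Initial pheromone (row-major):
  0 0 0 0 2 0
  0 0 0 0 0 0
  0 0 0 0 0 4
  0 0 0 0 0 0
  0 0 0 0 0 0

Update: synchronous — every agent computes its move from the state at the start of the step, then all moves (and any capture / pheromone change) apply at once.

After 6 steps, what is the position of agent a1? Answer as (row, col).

t=1: a0@(0,0) a1@(0,4) a2@(2,5) a3@(2,5) a4@(2,5) | pheromone: 2 0 0 0 3 0 / 0 0 0 0 0 0 / 0 0 0 0 0 9 / 0 0 0 0 0 0 / 0 0 0 0 0 0
t=2: a0@(0,0) a1@(0,4) a2@(2,5) a3@(2,5) a4@(2,5) | pheromone: 3 0 0 0 4 0 / 0 0 0 0 0 0 / 0 0 0 0 0 14 / 0 0 0 0 0 0 / 0 0 0 0 0 0
t=3: a0@(0,0) a1@(0,4) a2@(2,5) a3@(2,5) a4@(2,5) | pheromone: 4 0 0 0 5 0 / 0 0 0 0 0 0 / 0 0 0 0 0 19 / 0 0 0 0 0 0 / 0 0 0 0 0 0
t=4: a0@(0,0) a1@(0,4) a2@(2,5) a3@(2,5) a4@(2,5) | pheromone: 5 0 0 0 6 0 / 0 0 0 0 0 0 / 0 0 0 0 0 24 / 0 0 0 0 0 0 / 0 0 0 0 0 0
t=5: a0@(0,0) a1@(0,4) a2@(2,5) a3@(2,5) a4@(2,5) | pheromone: 6 0 0 0 7 0 / 0 0 0 0 0 0 / 0 0 0 0 0 29 / 0 0 0 0 0 0 / 0 0 0 0 0 0
t=6: a0@(0,0) a1@(0,4) a2@(2,5) a3@(2,5) a4@(2,5) | pheromone: 7 0 0 0 8 0 / 0 0 0 0 0 0 / 0 0 0 0 0 34 / 0 0 0 0 0 0 / 0 0 0 0 0 0

(0, 4)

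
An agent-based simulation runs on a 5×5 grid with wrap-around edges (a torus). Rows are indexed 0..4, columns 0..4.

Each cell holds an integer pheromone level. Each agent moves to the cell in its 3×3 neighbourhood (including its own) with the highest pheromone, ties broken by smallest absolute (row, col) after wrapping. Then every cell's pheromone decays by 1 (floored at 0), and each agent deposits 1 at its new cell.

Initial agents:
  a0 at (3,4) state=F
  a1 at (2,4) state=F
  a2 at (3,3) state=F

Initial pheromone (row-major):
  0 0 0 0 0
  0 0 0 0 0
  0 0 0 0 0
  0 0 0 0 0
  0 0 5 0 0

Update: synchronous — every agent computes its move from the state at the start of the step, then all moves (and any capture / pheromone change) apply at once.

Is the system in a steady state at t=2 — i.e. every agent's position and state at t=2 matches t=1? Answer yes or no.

t=1: a0@(2,0) a1@(1,0) a2@(4,2) | pheromone: 0 0 0 0 0 / 1 0 0 0 0 / 1 0 0 0 0 / 0 0 0 0 0 / 0 0 5 0 0
t=2: a0@(1,0) a1@(1,0) a2@(4,2) | pheromone: 0 0 0 0 0 / 2 0 0 0 0 / 0 0 0 0 0 / 0 0 0 0 0 / 0 0 5 0 0

no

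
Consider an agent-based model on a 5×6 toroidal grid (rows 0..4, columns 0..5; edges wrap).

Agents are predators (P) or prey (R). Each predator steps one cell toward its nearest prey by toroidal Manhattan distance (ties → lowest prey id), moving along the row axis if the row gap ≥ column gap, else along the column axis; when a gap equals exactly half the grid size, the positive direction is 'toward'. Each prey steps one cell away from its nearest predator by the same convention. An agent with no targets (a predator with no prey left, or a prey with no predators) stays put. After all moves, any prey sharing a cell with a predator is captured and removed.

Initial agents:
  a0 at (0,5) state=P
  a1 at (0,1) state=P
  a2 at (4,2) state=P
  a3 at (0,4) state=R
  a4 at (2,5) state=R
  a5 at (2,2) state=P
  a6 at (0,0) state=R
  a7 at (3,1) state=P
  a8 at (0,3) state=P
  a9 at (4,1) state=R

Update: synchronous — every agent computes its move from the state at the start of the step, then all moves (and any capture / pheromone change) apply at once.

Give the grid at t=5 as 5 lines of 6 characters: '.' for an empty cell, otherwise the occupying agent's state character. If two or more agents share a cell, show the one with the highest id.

PP...R
......
R.....
.R....
......

t=1: a0@(0,4):P a1@(0,0):P a2@(4,1):P a3@(0,3):R a4@(3,5):R a5@(2,3):P a6@(0,1):R a7@(4,1):P a8@(0,4):P a9@(3,1):R
t=2: a0@(0,3):P a1@(0,1):P a2@(0,1):P a3@(0,2):R a4@(2,5):R a5@(1,3):P a6@(0,2):R a7@(0,1):P a8@(0,3):P a9@(2,1):R
t=3: a0@(0,2):P a1@(0,2):P a2@(0,2):P a3@(0,1):R a4@(2,0):R a5@(0,3):P a6@(0,1):R a7@(0,2):P a8@(0,2):P a9@(3,1):R
t=4: a0@(0,1):P a1@(0,1):P a2@(0,1):P a3@(0,0):R a4@(3,0):R a5@(0,2):P a6@(0,0):R a7@(0,1):P a8@(0,1):P a9@(2,1):R
t=5: a0@(0,0):P a1@(0,0):P a2@(0,0):P a3@(0,5):R a4@(2,0):R a5@(0,1):P a6@(0,5):R a7@(0,0):P a8@(0,0):P a9@(3,1):R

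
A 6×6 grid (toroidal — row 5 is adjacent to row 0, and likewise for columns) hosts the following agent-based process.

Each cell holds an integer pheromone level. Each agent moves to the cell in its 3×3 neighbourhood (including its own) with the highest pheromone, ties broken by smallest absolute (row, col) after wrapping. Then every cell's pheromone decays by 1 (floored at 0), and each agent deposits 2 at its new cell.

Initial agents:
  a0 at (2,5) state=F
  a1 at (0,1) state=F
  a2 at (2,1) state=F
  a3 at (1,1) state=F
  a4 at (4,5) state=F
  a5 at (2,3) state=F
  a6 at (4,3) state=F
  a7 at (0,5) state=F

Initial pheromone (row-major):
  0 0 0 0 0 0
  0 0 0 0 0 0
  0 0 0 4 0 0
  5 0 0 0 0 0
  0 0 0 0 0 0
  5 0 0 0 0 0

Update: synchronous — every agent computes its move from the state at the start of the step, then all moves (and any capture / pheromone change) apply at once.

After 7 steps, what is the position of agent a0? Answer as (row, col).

(3, 0)

t=1: a0@(3,0) a1@(5,0) a2@(3,0) a3@(0,0) a4@(3,0) a5@(2,3) a6@(3,2) a7@(5,0) | pheromone: 2 0 0 0 0 0 / 0 0 0 0 0 0 / 0 0 0 5 0 0 / 10 0 2 0 0 0 / 0 0 0 0 0 0 / 8 0 0 0 0 0
t=2: a0@(3,0) a1@(5,0) a2@(3,0) a3@(5,0) a4@(3,0) a5@(2,3) a6@(2,3) a7@(5,0) | pheromone: 1 0 0 0 0 0 / 0 0 0 0 0 0 / 0 0 0 8 0 0 / 15 0 1 0 0 0 / 0 0 0 0 0 0 / 13 0 0 0 0 0
t=3: a0@(3,0) a1@(5,0) a2@(3,0) a3@(5,0) a4@(3,0) a5@(2,3) a6@(2,3) a7@(5,0) | pheromone: 0 0 0 0 0 0 / 0 0 0 0 0 0 / 0 0 0 11 0 0 / 20 0 0 0 0 0 / 0 0 0 0 0 0 / 18 0 0 0 0 0
t=4: a0@(3,0) a1@(5,0) a2@(3,0) a3@(5,0) a4@(3,0) a5@(2,3) a6@(2,3) a7@(5,0) | pheromone: 0 0 0 0 0 0 / 0 0 0 0 0 0 / 0 0 0 14 0 0 / 25 0 0 0 0 0 / 0 0 0 0 0 0 / 23 0 0 0 0 0
t=5: a0@(3,0) a1@(5,0) a2@(3,0) a3@(5,0) a4@(3,0) a5@(2,3) a6@(2,3) a7@(5,0) | pheromone: 0 0 0 0 0 0 / 0 0 0 0 0 0 / 0 0 0 17 0 0 / 30 0 0 0 0 0 / 0 0 0 0 0 0 / 28 0 0 0 0 0
t=6: a0@(3,0) a1@(5,0) a2@(3,0) a3@(5,0) a4@(3,0) a5@(2,3) a6@(2,3) a7@(5,0) | pheromone: 0 0 0 0 0 0 / 0 0 0 0 0 0 / 0 0 0 20 0 0 / 35 0 0 0 0 0 / 0 0 0 0 0 0 / 33 0 0 0 0 0
t=7: a0@(3,0) a1@(5,0) a2@(3,0) a3@(5,0) a4@(3,0) a5@(2,3) a6@(2,3) a7@(5,0) | pheromone: 0 0 0 0 0 0 / 0 0 0 0 0 0 / 0 0 0 23 0 0 / 40 0 0 0 0 0 / 0 0 0 0 0 0 / 38 0 0 0 0 0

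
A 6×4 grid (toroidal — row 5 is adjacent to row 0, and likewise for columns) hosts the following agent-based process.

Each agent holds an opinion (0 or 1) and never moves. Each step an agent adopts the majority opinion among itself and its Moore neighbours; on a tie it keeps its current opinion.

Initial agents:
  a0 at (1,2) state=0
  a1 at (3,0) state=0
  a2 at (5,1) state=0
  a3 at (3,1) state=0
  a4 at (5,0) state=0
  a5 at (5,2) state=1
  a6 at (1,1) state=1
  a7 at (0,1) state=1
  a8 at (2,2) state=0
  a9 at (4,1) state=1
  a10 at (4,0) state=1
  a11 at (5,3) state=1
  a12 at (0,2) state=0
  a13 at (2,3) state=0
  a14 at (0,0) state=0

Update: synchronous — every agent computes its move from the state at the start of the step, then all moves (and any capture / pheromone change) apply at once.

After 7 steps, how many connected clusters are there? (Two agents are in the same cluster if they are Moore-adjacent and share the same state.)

1

t=1: a0@(1,2):0 a1@(3,0):0 a2@(5,1):0 a3@(3,1):0 a4@(5,0):1 a5@(5,2):1 a6@(1,1):0 a7@(0,1):0 a8@(2,2):0 a9@(4,1):0 a10@(4,0):0 a11@(5,3):1 a12@(0,2):1 a13@(2,3):0 a14@(0,0):0
t=2: a0@(1,2):0 a1@(3,0):0 a2@(5,1):0 a3@(3,1):0 a4@(5,0):0 a5@(5,2):1 a6@(1,1):0 a7@(0,1):0 a8@(2,2):0 a9@(4,1):0 a10@(4,0):0 a11@(5,3):1 a12@(0,2):0 a13@(2,3):0 a14@(0,0):0
t=3: a0@(1,2):0 a1@(3,0):0 a2@(5,1):0 a3@(3,1):0 a4@(5,0):0 a5@(5,2):0 a6@(1,1):0 a7@(0,1):0 a8@(2,2):0 a9@(4,1):0 a10@(4,0):0 a11@(5,3):0 a12@(0,2):0 a13@(2,3):0 a14@(0,0):0
t=4: (unchanged — steady state)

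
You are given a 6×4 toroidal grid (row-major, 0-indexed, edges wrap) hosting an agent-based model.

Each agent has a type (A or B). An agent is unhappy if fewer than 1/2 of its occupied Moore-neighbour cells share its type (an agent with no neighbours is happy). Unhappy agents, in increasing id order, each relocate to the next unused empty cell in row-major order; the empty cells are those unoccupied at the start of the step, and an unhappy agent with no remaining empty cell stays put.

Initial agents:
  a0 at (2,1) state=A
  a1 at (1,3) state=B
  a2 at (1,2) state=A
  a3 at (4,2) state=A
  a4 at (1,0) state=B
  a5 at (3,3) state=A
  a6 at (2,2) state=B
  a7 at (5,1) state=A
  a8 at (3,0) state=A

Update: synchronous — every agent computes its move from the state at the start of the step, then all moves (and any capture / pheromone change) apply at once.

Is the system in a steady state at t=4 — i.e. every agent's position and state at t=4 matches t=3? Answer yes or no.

no

t=1: a0@(2,1):A a1@(1,3):B a2@(0,0):A a3@(4,2):A a4@(1,0):B a5@(3,3):A a6@(0,1):B a7@(5,1):A a8@(3,0):A
t=2: a0@(2,1):A a1@(1,3):B a2@(0,2):A a3@(4,2):A a4@(1,0):B a5@(3,3):A a6@(0,3):B a7@(5,1):A a8@(3,0):A
t=3: a0@(2,1):A a1@(1,3):B a2@(0,0):A a3@(4,2):A a4@(1,0):B a5@(3,3):A a6@(0,3):B a7@(5,1):A a8@(3,0):A
t=4: a0@(2,1):A a1@(1,3):B a2@(0,1):A a3@(4,2):A a4@(1,0):B a5@(3,3):A a6@(0,3):B a7@(5,1):A a8@(3,0):A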